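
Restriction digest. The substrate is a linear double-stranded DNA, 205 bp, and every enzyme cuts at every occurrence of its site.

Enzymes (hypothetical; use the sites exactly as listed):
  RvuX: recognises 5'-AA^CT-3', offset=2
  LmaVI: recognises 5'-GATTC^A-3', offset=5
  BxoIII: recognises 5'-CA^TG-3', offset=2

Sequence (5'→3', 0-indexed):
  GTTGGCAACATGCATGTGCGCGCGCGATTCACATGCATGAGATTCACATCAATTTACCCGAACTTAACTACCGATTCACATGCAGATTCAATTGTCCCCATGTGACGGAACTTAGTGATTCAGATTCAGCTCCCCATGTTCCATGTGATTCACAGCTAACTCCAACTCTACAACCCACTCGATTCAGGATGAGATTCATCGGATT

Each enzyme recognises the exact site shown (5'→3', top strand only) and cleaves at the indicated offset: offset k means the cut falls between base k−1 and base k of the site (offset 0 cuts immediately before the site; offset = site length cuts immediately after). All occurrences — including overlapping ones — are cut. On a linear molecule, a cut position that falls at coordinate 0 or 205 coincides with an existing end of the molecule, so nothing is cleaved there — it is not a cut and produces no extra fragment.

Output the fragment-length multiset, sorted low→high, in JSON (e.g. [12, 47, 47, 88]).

[3,3,4,4,5,6,6,7,8,8,8,8,9,9,10,10,10,11,11,12,16,17,20]

Site scan:
  RvuX AACT/2: at [60, 65, 108, 157, 163] ⇒ [62, 67, 110, 159, 165]
  LmaVI GATTCA/5: at [25, 40, 72, 84, 116, 122, 146, 180, 192] ⇒ [30, 45, 77, 89, 121, 127, 151, 185, 197]
  BxoIII CATG/2: at [8, 12, 31, 35, 78, 98, 134, 141] ⇒ [10, 14, 33, 37, 80, 100, 136, 143]

All cut coordinates (distinct, sorted): [10, 14, 30, 33, 37, 45, 62, 67, 77, 80, 89, 100, 110, 121, 127, 136, 143, 151, 159, 165, 185, 197]

Fragments:
  [0,10): 10 bp
  [10,14): 4 bp
  [14,30): 16 bp
  [30,33): 3 bp
  [33,37): 4 bp
  [37,45): 8 bp
  [45,62): 17 bp
  [62,67): 5 bp
  [67,77): 10 bp
  [77,80): 3 bp
  [80,89): 9 bp
  [89,100): 11 bp
  [100,110): 10 bp
  [110,121): 11 bp
  [121,127): 6 bp
  [127,136): 9 bp
  [136,143): 7 bp
  [143,151): 8 bp
  [151,159): 8 bp
  [159,165): 6 bp
  [165,185): 20 bp
  [185,197): 12 bp
  [197,205): 8 bp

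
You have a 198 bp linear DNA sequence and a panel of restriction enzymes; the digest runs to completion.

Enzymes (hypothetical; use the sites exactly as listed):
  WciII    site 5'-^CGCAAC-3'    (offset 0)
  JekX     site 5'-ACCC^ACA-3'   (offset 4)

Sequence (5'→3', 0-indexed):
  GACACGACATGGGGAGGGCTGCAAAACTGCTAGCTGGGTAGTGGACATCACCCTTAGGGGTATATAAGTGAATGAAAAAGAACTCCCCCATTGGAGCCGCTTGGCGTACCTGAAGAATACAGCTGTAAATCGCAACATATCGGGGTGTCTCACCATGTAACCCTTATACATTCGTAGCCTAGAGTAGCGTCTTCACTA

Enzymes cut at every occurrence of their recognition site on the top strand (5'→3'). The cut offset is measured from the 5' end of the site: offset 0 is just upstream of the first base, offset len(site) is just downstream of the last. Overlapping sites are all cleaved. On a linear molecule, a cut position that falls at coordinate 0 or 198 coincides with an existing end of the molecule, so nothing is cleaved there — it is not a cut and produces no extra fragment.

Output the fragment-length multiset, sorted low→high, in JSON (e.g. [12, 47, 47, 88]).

[68,130]

Scan for sites:
  WciII CGCAAC/0: at [130] ⇒ [130]
  JekX (ACCCACA, off=4): no sites

All cut coordinates (distinct, sorted): [130]

Fragments:
  [0,130): 130 bp
  [130,198): 68 bp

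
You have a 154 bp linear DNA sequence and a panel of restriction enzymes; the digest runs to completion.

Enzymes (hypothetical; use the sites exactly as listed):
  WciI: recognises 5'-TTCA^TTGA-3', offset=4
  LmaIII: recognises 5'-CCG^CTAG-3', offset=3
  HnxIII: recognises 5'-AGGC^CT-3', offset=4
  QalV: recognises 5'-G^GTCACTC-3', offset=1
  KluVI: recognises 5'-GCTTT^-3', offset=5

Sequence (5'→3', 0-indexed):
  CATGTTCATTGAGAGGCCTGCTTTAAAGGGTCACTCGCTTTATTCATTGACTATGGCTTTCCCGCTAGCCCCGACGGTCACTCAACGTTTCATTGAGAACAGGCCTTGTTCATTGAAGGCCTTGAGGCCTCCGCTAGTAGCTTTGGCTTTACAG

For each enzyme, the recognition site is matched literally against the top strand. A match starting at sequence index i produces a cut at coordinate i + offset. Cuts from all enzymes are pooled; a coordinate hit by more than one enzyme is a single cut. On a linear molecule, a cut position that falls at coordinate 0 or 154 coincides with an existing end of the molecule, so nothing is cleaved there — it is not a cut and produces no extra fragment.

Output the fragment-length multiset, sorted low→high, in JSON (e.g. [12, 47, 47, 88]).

[4,4,5,5,5,6,7,8,8,8,8,9,11,12,12,12,14,16]

Per-enzyme occurrences:
  WciI TTCATTGA/4: at [4, 42, 88, 108] ⇒ [8, 46, 92, 112]
  LmaIII CCGCTAG/3: at [61, 130] ⇒ [64, 133]
  HnxIII AGGCCT/4: at [13, 100, 116, 124] ⇒ [17, 104, 120, 128]
  QalV GGTCACTC/1: at [28, 75] ⇒ [29, 76]
  KluVI GCTTT/5: at [19, 36, 55, 139, 145] ⇒ [24, 41, 60, 144, 150]

Pooled cuts: [8, 17, 24, 29, 41, 46, 60, 64, 76, 92, 104, 112, 120, 128, 133, 144, 150]

Fragments:
  [0,8): 8 bp
  [8,17): 9 bp
  [17,24): 7 bp
  [24,29): 5 bp
  [29,41): 12 bp
  [41,46): 5 bp
  [46,60): 14 bp
  [60,64): 4 bp
  [64,76): 12 bp
  [76,92): 16 bp
  [92,104): 12 bp
  [104,112): 8 bp
  [112,120): 8 bp
  [120,128): 8 bp
  [128,133): 5 bp
  [133,144): 11 bp
  [144,150): 6 bp
  [150,154): 4 bp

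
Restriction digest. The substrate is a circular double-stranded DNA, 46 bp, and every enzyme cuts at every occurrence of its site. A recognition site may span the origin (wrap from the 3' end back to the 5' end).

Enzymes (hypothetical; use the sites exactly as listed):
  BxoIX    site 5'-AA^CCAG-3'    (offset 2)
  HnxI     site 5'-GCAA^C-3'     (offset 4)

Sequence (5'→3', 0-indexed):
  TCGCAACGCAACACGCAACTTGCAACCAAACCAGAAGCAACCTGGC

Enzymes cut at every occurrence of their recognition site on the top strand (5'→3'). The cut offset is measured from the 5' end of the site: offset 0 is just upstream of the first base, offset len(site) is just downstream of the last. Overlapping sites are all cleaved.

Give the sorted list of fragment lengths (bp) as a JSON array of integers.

[5,5,7,7,10,12]

Scan for sites:
  BxoIX AACCAG/2: at [28] ⇒ [30]
  HnxI GCAAC/4: at [2, 7, 14, 21, 36] ⇒ [6, 11, 18, 25, 40]

Pooled cuts: [6, 11, 18, 25, 30, 40]

Fragment lengths:
  6→11: 5 bp
  11→18: 7 bp
  18→25: 7 bp
  25→30: 5 bp
  30→40: 10 bp
  40→6 (wrap): 46-40+6 = 12 bp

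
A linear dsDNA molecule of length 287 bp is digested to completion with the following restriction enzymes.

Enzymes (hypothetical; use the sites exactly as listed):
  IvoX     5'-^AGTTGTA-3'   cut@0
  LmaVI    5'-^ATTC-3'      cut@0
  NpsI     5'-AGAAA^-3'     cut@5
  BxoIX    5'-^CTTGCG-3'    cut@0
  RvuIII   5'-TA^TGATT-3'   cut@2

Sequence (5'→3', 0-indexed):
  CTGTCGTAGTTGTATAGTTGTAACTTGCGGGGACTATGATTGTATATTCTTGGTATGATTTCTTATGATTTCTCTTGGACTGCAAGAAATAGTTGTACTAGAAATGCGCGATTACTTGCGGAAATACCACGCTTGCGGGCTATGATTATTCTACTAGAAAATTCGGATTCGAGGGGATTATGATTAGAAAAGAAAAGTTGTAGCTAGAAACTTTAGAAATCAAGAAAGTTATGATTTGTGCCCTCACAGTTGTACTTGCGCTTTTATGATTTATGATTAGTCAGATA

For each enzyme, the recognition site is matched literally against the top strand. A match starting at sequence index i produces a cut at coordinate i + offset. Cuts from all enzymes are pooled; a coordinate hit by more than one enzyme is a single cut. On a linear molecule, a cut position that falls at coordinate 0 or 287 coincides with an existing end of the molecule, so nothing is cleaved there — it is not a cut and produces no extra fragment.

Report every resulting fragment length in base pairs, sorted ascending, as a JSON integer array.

Site scan:
  IvoX AGTTGTA/0: at [7, 15, 90, 195, 247] ⇒ [7, 15, 90, 195, 247]
  LmaVI ATTC/0: at [45, 147, 160, 166] ⇒ [45, 147, 160, 166]
  NpsI AGAAA/5: at [84, 99, 155, 185, 190, 205, 214, 222] ⇒ [89, 104, 160, 190, 195, 210, 219, 227]
  BxoIX CTTGCG/0: at [23, 114, 131, 254] ⇒ [23, 114, 131, 254]
  RvuIII TATGATT/2: at [34, 53, 63, 140, 178, 229, 264, 271] ⇒ [36, 55, 65, 142, 180, 231, 266, 273]

Pooled cuts: [7, 15, 23, 36, 45, 55, 65, 89, 90, 104, 114, 131, 142, 147, 160, 166, 180, 190, 195, 210, 219, 227, 231, 247, 254, 266, 273]

Fragment lengths:
  [0,7): 7 bp
  [7,15): 8 bp
  [15,23): 8 bp
  [23,36): 13 bp
  [36,45): 9 bp
  [45,55): 10 bp
  [55,65): 10 bp
  [65,89): 24 bp
  [89,90): 1 bp
  [90,104): 14 bp
  [104,114): 10 bp
  [114,131): 17 bp
  [131,142): 11 bp
  [142,147): 5 bp
  [147,160): 13 bp
  [160,166): 6 bp
  [166,180): 14 bp
  [180,190): 10 bp
  [190,195): 5 bp
  [195,210): 15 bp
  [210,219): 9 bp
  [219,227): 8 bp
  [227,231): 4 bp
  [231,247): 16 bp
  [247,254): 7 bp
  [254,266): 12 bp
  [266,273): 7 bp
  [273,287): 14 bp

[1,4,5,5,6,7,7,7,8,8,8,9,9,10,10,10,10,11,12,13,13,14,14,14,15,16,17,24]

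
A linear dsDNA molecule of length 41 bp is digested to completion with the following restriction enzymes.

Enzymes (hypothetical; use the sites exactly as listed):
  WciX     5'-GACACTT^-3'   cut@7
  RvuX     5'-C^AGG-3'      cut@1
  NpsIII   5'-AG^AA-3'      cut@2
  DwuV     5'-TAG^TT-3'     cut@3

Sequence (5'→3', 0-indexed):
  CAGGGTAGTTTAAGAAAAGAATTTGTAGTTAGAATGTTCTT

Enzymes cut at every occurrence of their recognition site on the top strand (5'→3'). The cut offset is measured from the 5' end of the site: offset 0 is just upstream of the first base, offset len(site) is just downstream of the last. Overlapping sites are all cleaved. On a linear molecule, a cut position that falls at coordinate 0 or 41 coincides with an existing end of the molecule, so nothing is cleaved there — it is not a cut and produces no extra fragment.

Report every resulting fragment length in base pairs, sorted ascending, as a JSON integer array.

[1,4,5,6,7,9,9]

Per-enzyme occurrences:
  WciX (GACACTT, off=7): no sites
  RvuX CAGG/1: at [0] ⇒ [1]
  NpsIII AGAA/2: at [12, 17, 30] ⇒ [14, 19, 32]
  DwuV TAGTT/3: at [5, 25] ⇒ [8, 28]

Pooled cuts: [1, 8, 14, 19, 28, 32]

Fragment lengths:
  [0,1): 1 bp
  [1,8): 7 bp
  [8,14): 6 bp
  [14,19): 5 bp
  [19,28): 9 bp
  [28,32): 4 bp
  [32,41): 9 bp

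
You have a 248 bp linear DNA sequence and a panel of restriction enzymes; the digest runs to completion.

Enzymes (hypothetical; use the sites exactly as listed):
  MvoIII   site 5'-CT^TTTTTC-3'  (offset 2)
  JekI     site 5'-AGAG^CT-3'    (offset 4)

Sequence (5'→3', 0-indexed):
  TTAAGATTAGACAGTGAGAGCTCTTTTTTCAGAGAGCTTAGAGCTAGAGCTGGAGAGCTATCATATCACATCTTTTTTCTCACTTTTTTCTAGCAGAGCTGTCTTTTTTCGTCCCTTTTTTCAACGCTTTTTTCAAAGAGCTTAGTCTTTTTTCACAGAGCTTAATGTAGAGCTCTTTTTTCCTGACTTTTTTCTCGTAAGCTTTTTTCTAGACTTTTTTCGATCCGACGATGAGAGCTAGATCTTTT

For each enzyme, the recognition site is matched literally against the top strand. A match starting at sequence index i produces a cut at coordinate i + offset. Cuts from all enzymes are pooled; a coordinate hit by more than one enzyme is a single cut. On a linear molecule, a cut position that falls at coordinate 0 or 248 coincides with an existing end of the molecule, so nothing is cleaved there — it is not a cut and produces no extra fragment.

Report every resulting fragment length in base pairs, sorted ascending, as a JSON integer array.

[4,4,6,6,7,8,8,11,11,12,12,12,12,12,12,12,12,14,15,16,20,22]

Site scan:
  MvoIII (CTTTTTTC, off=2): starts [22, 71, 82, 102, 114, 126, 146, 174, 186, 201, 213] → cuts [24, 73, 84, 104, 116, 128, 148, 176, 188, 203, 215]
  JekI (AGAGCT, off=4): starts [16, 32, 39, 45, 53, 94, 136, 156, 168, 233] → cuts [20, 36, 43, 49, 57, 98, 140, 160, 172, 237]

All cut coordinates (distinct, sorted): [20, 24, 36, 43, 49, 57, 73, 84, 98, 104, 116, 128, 140, 148, 160, 172, 176, 188, 203, 215, 237]

Fragment lengths:
  [0,20): 20 bp
  [20,24): 4 bp
  [24,36): 12 bp
  [36,43): 7 bp
  [43,49): 6 bp
  [49,57): 8 bp
  [57,73): 16 bp
  [73,84): 11 bp
  [84,98): 14 bp
  [98,104): 6 bp
  [104,116): 12 bp
  [116,128): 12 bp
  [128,140): 12 bp
  [140,148): 8 bp
  [148,160): 12 bp
  [160,172): 12 bp
  [172,176): 4 bp
  [176,188): 12 bp
  [188,203): 15 bp
  [203,215): 12 bp
  [215,237): 22 bp
  [237,248): 11 bp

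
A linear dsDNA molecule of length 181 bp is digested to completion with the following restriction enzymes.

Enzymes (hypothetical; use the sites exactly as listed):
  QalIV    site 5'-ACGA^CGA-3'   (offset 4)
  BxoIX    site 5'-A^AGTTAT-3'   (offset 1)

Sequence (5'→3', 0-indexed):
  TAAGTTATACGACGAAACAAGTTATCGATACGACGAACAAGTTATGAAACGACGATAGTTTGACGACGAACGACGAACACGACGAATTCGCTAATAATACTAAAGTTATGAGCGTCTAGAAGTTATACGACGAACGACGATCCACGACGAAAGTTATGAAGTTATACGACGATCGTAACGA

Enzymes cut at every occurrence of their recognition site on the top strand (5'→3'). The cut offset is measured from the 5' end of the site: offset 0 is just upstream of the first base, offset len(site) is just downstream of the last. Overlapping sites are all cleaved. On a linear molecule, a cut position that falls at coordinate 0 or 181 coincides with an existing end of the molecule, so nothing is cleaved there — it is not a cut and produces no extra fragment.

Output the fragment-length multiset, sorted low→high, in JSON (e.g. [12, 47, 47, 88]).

Scan for sites:
  QalIV (ACGACGA, off=4): starts [8, 29, 48, 62, 69, 78, 126, 133, 143, 165] → cuts [12, 33, 52, 66, 73, 82, 130, 137, 147, 169]
  BxoIX (AAGTTAT, off=1): starts [1, 18, 38, 102, 119, 150, 158] → cuts [2, 19, 39, 103, 120, 151, 159]

Pooled cuts: [2, 12, 19, 33, 39, 52, 66, 73, 82, 103, 120, 130, 137, 147, 151, 159, 169]

Fragments:
  [0,2): 2 bp
  [2,12): 10 bp
  [12,19): 7 bp
  [19,33): 14 bp
  [33,39): 6 bp
  [39,52): 13 bp
  [52,66): 14 bp
  [66,73): 7 bp
  [73,82): 9 bp
  [82,103): 21 bp
  [103,120): 17 bp
  [120,130): 10 bp
  [130,137): 7 bp
  [137,147): 10 bp
  [147,151): 4 bp
  [151,159): 8 bp
  [159,169): 10 bp
  [169,181): 12 bp

[2,4,6,7,7,7,8,9,10,10,10,10,12,13,14,14,17,21]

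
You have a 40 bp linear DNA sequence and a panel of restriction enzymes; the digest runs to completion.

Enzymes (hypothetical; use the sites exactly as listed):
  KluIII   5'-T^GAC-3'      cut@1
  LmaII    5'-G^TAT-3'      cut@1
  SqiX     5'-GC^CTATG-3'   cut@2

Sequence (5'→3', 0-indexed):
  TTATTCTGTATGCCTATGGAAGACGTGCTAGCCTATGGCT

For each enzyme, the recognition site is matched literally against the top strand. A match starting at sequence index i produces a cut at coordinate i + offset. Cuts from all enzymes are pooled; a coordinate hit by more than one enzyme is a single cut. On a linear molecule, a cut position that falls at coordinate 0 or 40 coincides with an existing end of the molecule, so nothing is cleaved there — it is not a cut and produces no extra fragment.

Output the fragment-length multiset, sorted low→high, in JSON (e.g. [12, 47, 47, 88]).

Per-enzyme occurrences:
  KluIII (TGAC, off=1): no sites
  LmaII GTAT/1: at [7] ⇒ [8]
  SqiX GCCTATG/2: at [11, 30] ⇒ [13, 32]

Pooled cuts: [8, 13, 32]

Fragment lengths:
  [0,8): 8 bp
  [8,13): 5 bp
  [13,32): 19 bp
  [32,40): 8 bp

[5,8,8,19]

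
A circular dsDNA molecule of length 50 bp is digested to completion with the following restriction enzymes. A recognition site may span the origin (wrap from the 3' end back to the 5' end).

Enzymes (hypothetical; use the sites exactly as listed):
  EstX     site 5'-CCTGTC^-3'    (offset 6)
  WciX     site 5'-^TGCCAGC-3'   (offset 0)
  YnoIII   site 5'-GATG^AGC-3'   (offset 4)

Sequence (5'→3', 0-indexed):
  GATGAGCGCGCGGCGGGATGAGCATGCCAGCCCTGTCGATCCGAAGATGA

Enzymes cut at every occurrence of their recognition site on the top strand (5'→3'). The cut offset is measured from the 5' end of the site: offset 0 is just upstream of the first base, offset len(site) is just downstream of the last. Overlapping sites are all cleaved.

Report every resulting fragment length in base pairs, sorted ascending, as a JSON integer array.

[4,13,16,17]

Per-enzyme occurrences:
  EstX CCTGTC/6: at [31] ⇒ [37]
  WciX TGCCAGC/0: at [24] ⇒ [24]
  YnoIII GATGAGC/4: at [0, 16] ⇒ [4, 20]

All cut coordinates (distinct, sorted): [4, 20, 24, 37]

Fragment lengths:
  4→20: 16 bp
  20→24: 4 bp
  24→37: 13 bp
  37→4 (wrap): 50-37+4 = 17 bp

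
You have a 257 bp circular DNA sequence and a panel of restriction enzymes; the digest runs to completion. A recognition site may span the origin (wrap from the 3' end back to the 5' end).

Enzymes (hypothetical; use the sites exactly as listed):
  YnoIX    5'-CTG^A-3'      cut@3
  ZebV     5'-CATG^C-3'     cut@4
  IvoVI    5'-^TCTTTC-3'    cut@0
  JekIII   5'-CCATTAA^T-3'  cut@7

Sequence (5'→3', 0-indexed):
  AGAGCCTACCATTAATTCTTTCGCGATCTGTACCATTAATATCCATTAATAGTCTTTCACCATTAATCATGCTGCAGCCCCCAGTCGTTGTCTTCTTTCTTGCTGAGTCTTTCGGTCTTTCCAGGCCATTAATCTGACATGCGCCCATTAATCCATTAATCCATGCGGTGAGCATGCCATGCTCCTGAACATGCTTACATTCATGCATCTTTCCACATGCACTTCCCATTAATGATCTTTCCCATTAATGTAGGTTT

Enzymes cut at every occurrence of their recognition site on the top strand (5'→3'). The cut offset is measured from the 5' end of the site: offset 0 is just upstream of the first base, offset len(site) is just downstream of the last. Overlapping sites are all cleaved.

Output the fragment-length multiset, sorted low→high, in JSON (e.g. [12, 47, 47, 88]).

Per-enzyme occurrences:
  YnoIX (CTGA, off=3): starts [102, 133, 184] → cuts [105, 136, 187]
  ZebV (CATGC, off=4): starts [67, 137, 161, 172, 177, 189, 201, 215] → cuts [71, 141, 165, 176, 181, 193, 205, 219]
  IvoVI (TCTTTC, off=0): starts [16, 52, 93, 107, 115, 207, 235] → cuts [16, 52, 93, 107, 115, 207, 235]
  JekIII (CCATTAAT, off=7): starts [8, 32, 42, 59, 125, 144, 152, 225, 241] → cuts [15, 39, 49, 66, 132, 151, 159, 232, 248]

All cut coordinates (distinct, sorted): [15, 16, 39, 49, 52, 66, 71, 93, 105, 107, 115, 132, 136, 141, 151, 159, 165, 176, 181, 187, 193, 205, 207, 219, 232, 235, 248]

Fragment lengths:
  15→16: 1 bp
  16→39: 23 bp
  39→49: 10 bp
  49→52: 3 bp
  52→66: 14 bp
  66→71: 5 bp
  71→93: 22 bp
  93→105: 12 bp
  105→107: 2 bp
  107→115: 8 bp
  115→132: 17 bp
  132→136: 4 bp
  136→141: 5 bp
  141→151: 10 bp
  151→159: 8 bp
  159→165: 6 bp
  165→176: 11 bp
  176→181: 5 bp
  181→187: 6 bp
  187→193: 6 bp
  193→205: 12 bp
  205→207: 2 bp
  207→219: 12 bp
  219→232: 13 bp
  232→235: 3 bp
  235→248: 13 bp
  248→15 (wrap): 257-248+15 = 24 bp

[1,2,2,3,3,4,5,5,5,6,6,6,8,8,10,10,11,12,12,12,13,13,14,17,22,23,24]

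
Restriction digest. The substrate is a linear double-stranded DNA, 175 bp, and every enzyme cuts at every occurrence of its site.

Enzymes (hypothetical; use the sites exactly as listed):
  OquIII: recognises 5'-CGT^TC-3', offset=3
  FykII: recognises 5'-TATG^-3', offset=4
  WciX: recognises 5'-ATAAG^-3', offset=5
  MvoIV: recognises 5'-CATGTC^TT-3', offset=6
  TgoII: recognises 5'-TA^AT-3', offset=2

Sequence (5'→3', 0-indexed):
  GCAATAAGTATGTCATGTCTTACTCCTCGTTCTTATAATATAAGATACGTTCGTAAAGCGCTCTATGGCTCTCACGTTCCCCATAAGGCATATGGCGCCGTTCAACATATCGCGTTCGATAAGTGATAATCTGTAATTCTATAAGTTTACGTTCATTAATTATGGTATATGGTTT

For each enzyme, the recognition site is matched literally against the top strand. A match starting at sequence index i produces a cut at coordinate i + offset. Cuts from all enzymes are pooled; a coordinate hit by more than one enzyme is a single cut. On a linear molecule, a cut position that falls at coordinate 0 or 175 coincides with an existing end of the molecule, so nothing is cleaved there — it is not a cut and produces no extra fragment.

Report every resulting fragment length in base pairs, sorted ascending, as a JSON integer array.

[4,4,5,6,6,6,7,7,7,7,7,7,7,7,8,8,10,10,10,11,14,17]

Per-enzyme occurrences:
  OquIII (CGTTC, off=3): starts [27, 47, 74, 98, 112, 149] → cuts [30, 50, 77, 101, 115, 152]
  FykII (TATG, off=4): starts [8, 63, 90, 160, 167] → cuts [12, 67, 94, 164, 171]
  WciX (ATAAG, off=5): starts [3, 39, 82, 118, 140] → cuts [8, 44, 87, 123, 145]
  MvoIV (CATGTCTT, off=6): starts [13] → cuts [19]
  TgoII (TAAT, off=2): starts [35, 126, 133, 156] → cuts [37, 128, 135, 158]

All cut coordinates (distinct, sorted): [8, 12, 19, 30, 37, 44, 50, 67, 77, 87, 94, 101, 115, 123, 128, 135, 145, 152, 158, 164, 171]

Fragments:
  [0,8): 8 bp
  [8,12): 4 bp
  [12,19): 7 bp
  [19,30): 11 bp
  [30,37): 7 bp
  [37,44): 7 bp
  [44,50): 6 bp
  [50,67): 17 bp
  [67,77): 10 bp
  [77,87): 10 bp
  [87,94): 7 bp
  [94,101): 7 bp
  [101,115): 14 bp
  [115,123): 8 bp
  [123,128): 5 bp
  [128,135): 7 bp
  [135,145): 10 bp
  [145,152): 7 bp
  [152,158): 6 bp
  [158,164): 6 bp
  [164,171): 7 bp
  [171,175): 4 bp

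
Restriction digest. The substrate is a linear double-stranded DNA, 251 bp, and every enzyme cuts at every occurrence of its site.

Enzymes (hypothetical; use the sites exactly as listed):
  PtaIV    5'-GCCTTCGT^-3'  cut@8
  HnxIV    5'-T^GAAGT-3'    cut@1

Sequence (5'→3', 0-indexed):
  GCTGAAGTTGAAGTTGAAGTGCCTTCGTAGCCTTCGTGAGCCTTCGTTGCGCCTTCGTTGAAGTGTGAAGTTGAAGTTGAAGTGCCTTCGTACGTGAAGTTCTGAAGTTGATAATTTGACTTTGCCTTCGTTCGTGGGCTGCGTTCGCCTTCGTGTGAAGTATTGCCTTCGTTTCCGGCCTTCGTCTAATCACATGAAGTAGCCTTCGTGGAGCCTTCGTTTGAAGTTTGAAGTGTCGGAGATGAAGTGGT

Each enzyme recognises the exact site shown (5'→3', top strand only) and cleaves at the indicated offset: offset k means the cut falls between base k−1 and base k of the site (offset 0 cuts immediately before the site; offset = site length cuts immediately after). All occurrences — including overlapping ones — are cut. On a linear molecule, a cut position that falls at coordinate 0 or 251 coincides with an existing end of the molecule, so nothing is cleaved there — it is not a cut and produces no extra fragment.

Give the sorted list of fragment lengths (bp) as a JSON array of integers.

[1,2,2,3,4,6,6,6,6,7,7,8,8,9,10,10,11,11,13,13,13,14,14,16,23,28]

Per-enzyme occurrences:
  PtaIV (GCCTTCGT, off=8): starts [20, 29, 39, 50, 83, 123, 146, 164, 177, 201, 212] → cuts [28, 37, 47, 58, 91, 131, 154, 172, 185, 209, 220]
  HnxIV (TGAAGT, off=1): starts [2, 8, 14, 58, 65, 71, 77, 94, 102, 155, 194, 221, 228, 242] → cuts [3, 9, 15, 59, 66, 72, 78, 95, 103, 156, 195, 222, 229, 243]

Pooled cuts: [3, 9, 15, 28, 37, 47, 58, 59, 66, 72, 78, 91, 95, 103, 131, 154, 156, 172, 185, 195, 209, 220, 222, 229, 243]

Fragment lengths:
  [0,3): 3 bp
  [3,9): 6 bp
  [9,15): 6 bp
  [15,28): 13 bp
  [28,37): 9 bp
  [37,47): 10 bp
  [47,58): 11 bp
  [58,59): 1 bp
  [59,66): 7 bp
  [66,72): 6 bp
  [72,78): 6 bp
  [78,91): 13 bp
  [91,95): 4 bp
  [95,103): 8 bp
  [103,131): 28 bp
  [131,154): 23 bp
  [154,156): 2 bp
  [156,172): 16 bp
  [172,185): 13 bp
  [185,195): 10 bp
  [195,209): 14 bp
  [209,220): 11 bp
  [220,222): 2 bp
  [222,229): 7 bp
  [229,243): 14 bp
  [243,251): 8 bp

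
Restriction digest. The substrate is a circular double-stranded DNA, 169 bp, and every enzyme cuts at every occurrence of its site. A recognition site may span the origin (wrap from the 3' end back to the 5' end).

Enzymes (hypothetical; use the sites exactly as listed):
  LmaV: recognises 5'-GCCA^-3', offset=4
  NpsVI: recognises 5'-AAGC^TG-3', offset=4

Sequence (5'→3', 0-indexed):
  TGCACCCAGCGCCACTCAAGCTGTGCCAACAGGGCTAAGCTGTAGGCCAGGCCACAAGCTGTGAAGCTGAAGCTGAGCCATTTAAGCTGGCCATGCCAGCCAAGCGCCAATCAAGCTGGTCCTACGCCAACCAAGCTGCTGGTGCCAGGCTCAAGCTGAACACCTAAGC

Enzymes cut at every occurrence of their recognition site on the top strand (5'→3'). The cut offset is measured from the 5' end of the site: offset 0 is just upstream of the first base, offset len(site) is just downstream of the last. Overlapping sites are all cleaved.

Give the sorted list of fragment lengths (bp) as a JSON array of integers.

Site scan:
  LmaV GCCA/4: at [10, 24, 45, 50, 76, 89, 94, 98, 105, 125, 143] ⇒ [14, 28, 49, 54, 80, 93, 98, 102, 109, 129, 147]
  NpsVI AAGCTG/4: at [17, 36, 55, 63, 69, 83, 112, 132, 152, 165] ⇒ [0, 21, 40, 59, 67, 73, 87, 116, 136, 156]

All cut coordinates (distinct, sorted): [0, 14, 21, 28, 40, 49, 54, 59, 67, 73, 80, 87, 93, 98, 102, 109, 116, 129, 136, 147, 156]

Fragments:
  0→14: 14 bp
  14→21: 7 bp
  21→28: 7 bp
  28→40: 12 bp
  40→49: 9 bp
  49→54: 5 bp
  54→59: 5 bp
  59→67: 8 bp
  67→73: 6 bp
  73→80: 7 bp
  80→87: 7 bp
  87→93: 6 bp
  93→98: 5 bp
  98→102: 4 bp
  102→109: 7 bp
  109→116: 7 bp
  116→129: 13 bp
  129→136: 7 bp
  136→147: 11 bp
  147→156: 9 bp
  156→0 (wrap): 169-156+0 = 13 bp

[4,5,5,5,6,6,7,7,7,7,7,7,7,8,9,9,11,12,13,13,14]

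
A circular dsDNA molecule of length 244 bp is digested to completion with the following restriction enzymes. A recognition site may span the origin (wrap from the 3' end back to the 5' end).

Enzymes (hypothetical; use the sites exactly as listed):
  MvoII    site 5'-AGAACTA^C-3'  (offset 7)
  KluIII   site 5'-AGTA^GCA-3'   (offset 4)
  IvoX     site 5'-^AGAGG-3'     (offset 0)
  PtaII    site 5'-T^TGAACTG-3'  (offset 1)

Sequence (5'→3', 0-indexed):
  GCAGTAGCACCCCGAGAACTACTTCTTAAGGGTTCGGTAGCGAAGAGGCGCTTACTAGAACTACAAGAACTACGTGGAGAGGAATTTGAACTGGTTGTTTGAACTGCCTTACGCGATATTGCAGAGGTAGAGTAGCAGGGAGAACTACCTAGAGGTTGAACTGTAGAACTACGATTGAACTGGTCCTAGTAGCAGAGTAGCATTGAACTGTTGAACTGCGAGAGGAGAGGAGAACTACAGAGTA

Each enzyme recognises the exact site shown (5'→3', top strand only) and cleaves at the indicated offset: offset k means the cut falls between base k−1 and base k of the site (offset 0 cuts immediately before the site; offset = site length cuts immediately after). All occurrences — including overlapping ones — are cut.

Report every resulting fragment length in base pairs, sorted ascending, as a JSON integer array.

[3,4,4,5,5,6,6,7,8,8,9,9,9,12,12,13,13,15,15,16,20,22,23]

Site scan:
  MvoII (AGAACTAC, off=7): starts [14, 56, 65, 140, 164, 230] → cuts [21, 63, 72, 147, 171, 237]
  KluIII (AGTAGCA, off=4): starts [2, 130, 187, 195, 240] → cuts [0, 6, 134, 191, 199]
  IvoX (AGAGG, off=0): starts [43, 77, 122, 150, 220, 225] → cuts [43, 77, 122, 150, 220, 225]
  PtaII (TTGAACTG, off=1): starts [85, 98, 155, 174, 202, 210] → cuts [86, 99, 156, 175, 203, 211]

Pooled cuts: [0, 6, 21, 43, 63, 72, 77, 86, 99, 122, 134, 147, 150, 156, 171, 175, 191, 199, 203, 211, 220, 225, 237]

Fragments:
  0→6: 6 bp
  6→21: 15 bp
  21→43: 22 bp
  43→63: 20 bp
  63→72: 9 bp
  72→77: 5 bp
  77→86: 9 bp
  86→99: 13 bp
  99→122: 23 bp
  122→134: 12 bp
  134→147: 13 bp
  147→150: 3 bp
  150→156: 6 bp
  156→171: 15 bp
  171→175: 4 bp
  175→191: 16 bp
  191→199: 8 bp
  199→203: 4 bp
  203→211: 8 bp
  211→220: 9 bp
  220→225: 5 bp
  225→237: 12 bp
  237→0 (wrap): 244-237+0 = 7 bp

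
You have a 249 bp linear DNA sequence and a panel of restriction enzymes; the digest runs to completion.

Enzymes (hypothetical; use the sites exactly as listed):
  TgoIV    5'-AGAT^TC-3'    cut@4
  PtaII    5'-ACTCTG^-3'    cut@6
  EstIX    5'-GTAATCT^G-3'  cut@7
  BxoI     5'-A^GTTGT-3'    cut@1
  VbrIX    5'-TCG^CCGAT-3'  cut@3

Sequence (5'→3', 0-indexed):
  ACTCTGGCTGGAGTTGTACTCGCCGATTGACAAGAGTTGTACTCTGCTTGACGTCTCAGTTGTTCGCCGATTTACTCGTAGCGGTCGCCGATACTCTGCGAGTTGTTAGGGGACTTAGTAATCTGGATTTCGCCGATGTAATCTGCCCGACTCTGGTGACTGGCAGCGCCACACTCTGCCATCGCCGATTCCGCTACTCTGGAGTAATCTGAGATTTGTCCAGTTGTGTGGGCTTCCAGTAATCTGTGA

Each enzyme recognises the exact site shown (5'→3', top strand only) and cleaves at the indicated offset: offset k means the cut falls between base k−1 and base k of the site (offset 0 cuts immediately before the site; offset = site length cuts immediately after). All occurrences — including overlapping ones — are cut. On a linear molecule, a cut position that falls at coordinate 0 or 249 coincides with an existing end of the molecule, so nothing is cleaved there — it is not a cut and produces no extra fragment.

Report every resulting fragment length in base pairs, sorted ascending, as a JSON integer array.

Site scan:
  TgoIV (AGATTC, off=4): no sites
  PtaII ACTCTG/6: at [0, 40, 92, 149, 172, 195] ⇒ [6, 46, 98, 155, 178, 201]
  EstIX GTAATCTG/7: at [117, 137, 203, 238] ⇒ [124, 144, 210, 245]
  BxoI AGTTGT/1: at [11, 34, 57, 100, 221] ⇒ [12, 35, 58, 101, 222]
  VbrIX TCGCCGAT/3: at [19, 63, 84, 129, 181] ⇒ [22, 66, 87, 132, 184]

Pooled cuts: [6, 12, 22, 35, 46, 58, 66, 87, 98, 101, 124, 132, 144, 155, 178, 184, 201, 210, 222, 245]

Fragment lengths:
  [0,6): 6 bp
  [6,12): 6 bp
  [12,22): 10 bp
  [22,35): 13 bp
  [35,46): 11 bp
  [46,58): 12 bp
  [58,66): 8 bp
  [66,87): 21 bp
  [87,98): 11 bp
  [98,101): 3 bp
  [101,124): 23 bp
  [124,132): 8 bp
  [132,144): 12 bp
  [144,155): 11 bp
  [155,178): 23 bp
  [178,184): 6 bp
  [184,201): 17 bp
  [201,210): 9 bp
  [210,222): 12 bp
  [222,245): 23 bp
  [245,249): 4 bp

[3,4,6,6,6,8,8,9,10,11,11,11,12,12,12,13,17,21,23,23,23]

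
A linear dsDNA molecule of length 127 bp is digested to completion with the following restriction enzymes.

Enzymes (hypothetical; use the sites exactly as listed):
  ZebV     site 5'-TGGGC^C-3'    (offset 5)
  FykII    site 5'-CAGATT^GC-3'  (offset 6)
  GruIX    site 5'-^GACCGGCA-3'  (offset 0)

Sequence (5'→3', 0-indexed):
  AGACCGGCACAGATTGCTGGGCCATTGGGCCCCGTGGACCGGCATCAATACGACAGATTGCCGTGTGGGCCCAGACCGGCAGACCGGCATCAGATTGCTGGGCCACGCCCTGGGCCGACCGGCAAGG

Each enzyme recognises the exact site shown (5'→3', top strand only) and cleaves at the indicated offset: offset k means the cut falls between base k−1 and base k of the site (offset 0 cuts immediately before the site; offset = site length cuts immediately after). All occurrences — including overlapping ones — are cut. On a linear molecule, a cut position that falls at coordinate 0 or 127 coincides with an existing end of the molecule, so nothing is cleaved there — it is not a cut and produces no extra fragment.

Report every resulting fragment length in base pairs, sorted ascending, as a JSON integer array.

Site scan:
  ZebV (TGGGCC, off=5): starts [17, 25, 65, 98, 110] → cuts [22, 30, 70, 103, 115]
  FykII (CAGATTGC, off=6): starts [9, 53, 90] → cuts [15, 59, 96]
  GruIX (GACCGGCA, off=0): starts [1, 36, 73, 81, 116] → cuts [1, 36, 73, 81, 116]

Pooled cuts: [1, 15, 22, 30, 36, 59, 70, 73, 81, 96, 103, 115, 116]

Fragment lengths:
  [0,1): 1 bp
  [1,15): 14 bp
  [15,22): 7 bp
  [22,30): 8 bp
  [30,36): 6 bp
  [36,59): 23 bp
  [59,70): 11 bp
  [70,73): 3 bp
  [73,81): 8 bp
  [81,96): 15 bp
  [96,103): 7 bp
  [103,115): 12 bp
  [115,116): 1 bp
  [116,127): 11 bp

[1,1,3,6,7,7,8,8,11,11,12,14,15,23]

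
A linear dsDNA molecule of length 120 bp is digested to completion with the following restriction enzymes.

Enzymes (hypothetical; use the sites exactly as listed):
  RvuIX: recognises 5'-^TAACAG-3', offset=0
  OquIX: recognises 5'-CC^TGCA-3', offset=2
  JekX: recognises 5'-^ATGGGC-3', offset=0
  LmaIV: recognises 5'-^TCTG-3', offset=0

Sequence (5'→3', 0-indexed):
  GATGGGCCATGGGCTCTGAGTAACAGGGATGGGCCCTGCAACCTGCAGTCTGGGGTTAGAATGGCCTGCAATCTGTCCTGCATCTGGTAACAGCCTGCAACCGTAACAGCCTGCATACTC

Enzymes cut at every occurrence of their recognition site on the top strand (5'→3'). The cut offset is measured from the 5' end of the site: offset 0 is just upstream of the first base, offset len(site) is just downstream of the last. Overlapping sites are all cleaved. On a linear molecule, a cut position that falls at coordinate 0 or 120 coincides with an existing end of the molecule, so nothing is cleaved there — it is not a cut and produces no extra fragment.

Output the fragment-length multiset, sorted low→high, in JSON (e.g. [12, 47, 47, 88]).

[1,4,5,5,5,6,6,7,7,7,8,8,8,8,8,9,18]

Site scan:
  RvuIX TAACAG/0: at [20, 87, 103] ⇒ [20, 87, 103]
  OquIX CCTGCA/2: at [34, 41, 64, 76, 93, 109] ⇒ [36, 43, 66, 78, 95, 111]
  JekX ATGGGC/0: at [1, 8, 28] ⇒ [1, 8, 28]
  LmaIV TCTG/0: at [14, 48, 71, 82] ⇒ [14, 48, 71, 82]

Pooled cuts: [1, 8, 14, 20, 28, 36, 43, 48, 66, 71, 78, 82, 87, 95, 103, 111]

Fragment lengths:
  [0,1): 1 bp
  [1,8): 7 bp
  [8,14): 6 bp
  [14,20): 6 bp
  [20,28): 8 bp
  [28,36): 8 bp
  [36,43): 7 bp
  [43,48): 5 bp
  [48,66): 18 bp
  [66,71): 5 bp
  [71,78): 7 bp
  [78,82): 4 bp
  [82,87): 5 bp
  [87,95): 8 bp
  [95,103): 8 bp
  [103,111): 8 bp
  [111,120): 9 bp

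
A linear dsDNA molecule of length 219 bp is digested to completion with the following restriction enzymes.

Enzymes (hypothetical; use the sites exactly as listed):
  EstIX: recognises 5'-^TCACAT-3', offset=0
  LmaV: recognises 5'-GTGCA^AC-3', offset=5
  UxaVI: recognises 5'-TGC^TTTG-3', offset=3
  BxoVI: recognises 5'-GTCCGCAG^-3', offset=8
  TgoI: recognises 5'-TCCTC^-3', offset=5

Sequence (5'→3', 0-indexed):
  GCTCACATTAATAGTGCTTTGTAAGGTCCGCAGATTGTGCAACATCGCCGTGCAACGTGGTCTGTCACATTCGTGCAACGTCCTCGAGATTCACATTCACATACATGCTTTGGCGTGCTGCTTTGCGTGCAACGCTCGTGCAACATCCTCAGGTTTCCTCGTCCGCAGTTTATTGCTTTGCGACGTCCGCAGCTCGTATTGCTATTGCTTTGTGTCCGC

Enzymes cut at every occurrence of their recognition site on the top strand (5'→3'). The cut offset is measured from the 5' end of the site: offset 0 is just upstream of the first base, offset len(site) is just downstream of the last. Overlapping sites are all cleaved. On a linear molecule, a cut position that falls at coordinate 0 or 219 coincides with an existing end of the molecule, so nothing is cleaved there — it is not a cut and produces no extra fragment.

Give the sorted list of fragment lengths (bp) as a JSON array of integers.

Per-enzyme occurrences:
  EstIX (TCACAT, off=0): starts [2, 64, 90, 96] → cuts [2, 64, 90, 96]
  LmaV (GTGCAAC, off=5): starts [36, 49, 72, 126, 137] → cuts [41, 54, 77, 131, 142]
  UxaVI (TGCTTTG, off=3): starts [14, 105, 118, 173, 205] → cuts [17, 108, 121, 176, 208]
  BxoVI (GTCCGCAG, off=8): starts [25, 160, 184] → cuts [33, 168, 192]
  TgoI (TCCTC, off=5): starts [80, 145, 155] → cuts [85, 150, 160]

All cut coordinates (distinct, sorted): [2, 17, 33, 41, 54, 64, 77, 85, 90, 96, 108, 121, 131, 142, 150, 160, 168, 176, 192, 208]

Fragment lengths:
  [0,2): 2 bp
  [2,17): 15 bp
  [17,33): 16 bp
  [33,41): 8 bp
  [41,54): 13 bp
  [54,64): 10 bp
  [64,77): 13 bp
  [77,85): 8 bp
  [85,90): 5 bp
  [90,96): 6 bp
  [96,108): 12 bp
  [108,121): 13 bp
  [121,131): 10 bp
  [131,142): 11 bp
  [142,150): 8 bp
  [150,160): 10 bp
  [160,168): 8 bp
  [168,176): 8 bp
  [176,192): 16 bp
  [192,208): 16 bp
  [208,219): 11 bp

[2,5,6,8,8,8,8,8,10,10,10,11,11,12,13,13,13,15,16,16,16]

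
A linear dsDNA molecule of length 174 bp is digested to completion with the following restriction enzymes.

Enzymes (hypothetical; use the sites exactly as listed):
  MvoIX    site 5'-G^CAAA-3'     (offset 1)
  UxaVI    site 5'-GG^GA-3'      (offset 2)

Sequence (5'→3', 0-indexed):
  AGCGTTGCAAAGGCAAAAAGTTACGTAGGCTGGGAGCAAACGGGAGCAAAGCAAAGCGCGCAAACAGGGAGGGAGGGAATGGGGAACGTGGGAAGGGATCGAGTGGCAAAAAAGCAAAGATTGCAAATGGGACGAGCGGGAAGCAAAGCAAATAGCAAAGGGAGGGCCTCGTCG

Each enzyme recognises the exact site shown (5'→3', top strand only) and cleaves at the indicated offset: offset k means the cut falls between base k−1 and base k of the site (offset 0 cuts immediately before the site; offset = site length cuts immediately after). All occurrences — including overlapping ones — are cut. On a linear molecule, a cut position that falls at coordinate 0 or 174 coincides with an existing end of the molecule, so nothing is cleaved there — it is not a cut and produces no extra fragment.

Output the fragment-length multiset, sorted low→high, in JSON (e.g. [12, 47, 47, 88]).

[3,3,4,4,4,5,5,5,6,6,7,7,7,7,7,8,8,8,9,9,9,10,13,20]

Per-enzyme occurrences:
  MvoIX (GCAAA, off=1): starts [6, 12, 35, 45, 50, 59, 105, 113, 122, 142, 147, 154] → cuts [7, 13, 36, 46, 51, 60, 106, 114, 123, 143, 148, 155]
  UxaVI (GGGA, off=2): starts [31, 41, 66, 70, 74, 81, 89, 94, 128, 137, 159] → cuts [33, 43, 68, 72, 76, 83, 91, 96, 130, 139, 161]

All cut coordinates (distinct, sorted): [7, 13, 33, 36, 43, 46, 51, 60, 68, 72, 76, 83, 91, 96, 106, 114, 123, 130, 139, 143, 148, 155, 161]

Fragments:
  [0,7): 7 bp
  [7,13): 6 bp
  [13,33): 20 bp
  [33,36): 3 bp
  [36,43): 7 bp
  [43,46): 3 bp
  [46,51): 5 bp
  [51,60): 9 bp
  [60,68): 8 bp
  [68,72): 4 bp
  [72,76): 4 bp
  [76,83): 7 bp
  [83,91): 8 bp
  [91,96): 5 bp
  [96,106): 10 bp
  [106,114): 8 bp
  [114,123): 9 bp
  [123,130): 7 bp
  [130,139): 9 bp
  [139,143): 4 bp
  [143,148): 5 bp
  [148,155): 7 bp
  [155,161): 6 bp
  [161,174): 13 bp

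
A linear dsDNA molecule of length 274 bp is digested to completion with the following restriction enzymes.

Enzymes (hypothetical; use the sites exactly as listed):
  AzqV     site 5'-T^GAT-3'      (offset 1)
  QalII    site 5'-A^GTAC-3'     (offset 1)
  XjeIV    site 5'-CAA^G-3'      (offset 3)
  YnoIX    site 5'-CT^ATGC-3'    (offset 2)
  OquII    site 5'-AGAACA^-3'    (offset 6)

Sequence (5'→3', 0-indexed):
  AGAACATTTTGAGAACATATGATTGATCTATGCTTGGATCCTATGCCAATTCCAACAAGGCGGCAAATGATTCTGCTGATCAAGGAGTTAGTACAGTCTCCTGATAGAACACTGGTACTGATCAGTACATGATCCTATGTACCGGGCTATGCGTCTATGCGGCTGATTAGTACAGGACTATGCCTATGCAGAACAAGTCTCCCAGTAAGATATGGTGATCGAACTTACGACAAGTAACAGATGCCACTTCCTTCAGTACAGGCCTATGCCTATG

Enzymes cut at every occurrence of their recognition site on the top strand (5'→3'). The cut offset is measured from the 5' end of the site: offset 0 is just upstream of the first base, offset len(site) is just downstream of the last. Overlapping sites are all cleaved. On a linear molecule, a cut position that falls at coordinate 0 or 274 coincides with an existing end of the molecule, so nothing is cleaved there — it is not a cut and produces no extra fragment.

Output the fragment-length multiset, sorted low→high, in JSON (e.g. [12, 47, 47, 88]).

Scan for sites:
  AzqV (TGAT, off=1): starts [19, 23, 67, 76, 101, 118, 129, 163, 215] → cuts [20, 24, 68, 77, 102, 119, 130, 164, 216]
  QalII (AGTAC, off=1): starts [89, 123, 168, 254] → cuts [90, 124, 169, 255]
  XjeIV (CAAG, off=3): starts [55, 80, 193, 230] → cuts [58, 83, 196, 233]
  YnoIX (CTATGC, off=2): starts [27, 40, 146, 154, 177, 183, 263] → cuts [29, 42, 148, 156, 179, 185, 265]
  OquII (AGAACA, off=6): starts [0, 11, 105, 189] → cuts [6, 17, 111, 195]

Pooled cuts: [6, 17, 20, 24, 29, 42, 58, 68, 77, 83, 90, 102, 111, 119, 124, 130, 148, 156, 164, 169, 179, 185, 195, 196, 216, 233, 255, 265]

Fragment lengths:
  [0,6): 6 bp
  [6,17): 11 bp
  [17,20): 3 bp
  [20,24): 4 bp
  [24,29): 5 bp
  [29,42): 13 bp
  [42,58): 16 bp
  [58,68): 10 bp
  [68,77): 9 bp
  [77,83): 6 bp
  [83,90): 7 bp
  [90,102): 12 bp
  [102,111): 9 bp
  [111,119): 8 bp
  [119,124): 5 bp
  [124,130): 6 bp
  [130,148): 18 bp
  [148,156): 8 bp
  [156,164): 8 bp
  [164,169): 5 bp
  [169,179): 10 bp
  [179,185): 6 bp
  [185,195): 10 bp
  [195,196): 1 bp
  [196,216): 20 bp
  [216,233): 17 bp
  [233,255): 22 bp
  [255,265): 10 bp
  [265,274): 9 bp

[1,3,4,5,5,5,6,6,6,6,7,8,8,8,9,9,9,10,10,10,10,11,12,13,16,17,18,20,22]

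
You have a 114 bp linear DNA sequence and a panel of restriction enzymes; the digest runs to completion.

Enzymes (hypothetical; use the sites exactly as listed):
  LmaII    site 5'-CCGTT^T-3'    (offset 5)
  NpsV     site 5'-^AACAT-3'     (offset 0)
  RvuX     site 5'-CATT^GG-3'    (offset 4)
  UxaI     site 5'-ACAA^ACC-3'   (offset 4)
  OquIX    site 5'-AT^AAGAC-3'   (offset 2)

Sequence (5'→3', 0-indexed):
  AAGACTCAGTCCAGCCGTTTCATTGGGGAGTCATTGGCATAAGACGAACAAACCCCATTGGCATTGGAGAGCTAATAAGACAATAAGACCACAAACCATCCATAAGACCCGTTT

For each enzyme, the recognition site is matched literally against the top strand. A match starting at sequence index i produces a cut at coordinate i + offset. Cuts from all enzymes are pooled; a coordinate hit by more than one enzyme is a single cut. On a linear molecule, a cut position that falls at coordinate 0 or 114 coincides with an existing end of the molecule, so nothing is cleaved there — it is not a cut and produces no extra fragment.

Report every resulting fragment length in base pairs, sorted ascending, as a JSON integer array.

[1,5,5,6,8,8,9,10,10,11,11,11,19]

Per-enzyme occurrences:
  LmaII (CCGTTT, off=5): starts [14, 108] → cuts [19, 113]
  NpsV (AACAT, off=0): no sites
  RvuX (CATTGG, off=4): starts [20, 31, 55, 61] → cuts [24, 35, 59, 65]
  UxaI (ACAAACC, off=4): starts [47, 90] → cuts [51, 94]
  OquIX (ATAAGAC, off=2): starts [38, 74, 82, 101] → cuts [40, 76, 84, 103]

All cut coordinates (distinct, sorted): [19, 24, 35, 40, 51, 59, 65, 76, 84, 94, 103, 113]

Fragments:
  [0,19): 19 bp
  [19,24): 5 bp
  [24,35): 11 bp
  [35,40): 5 bp
  [40,51): 11 bp
  [51,59): 8 bp
  [59,65): 6 bp
  [65,76): 11 bp
  [76,84): 8 bp
  [84,94): 10 bp
  [94,103): 9 bp
  [103,113): 10 bp
  [113,114): 1 bp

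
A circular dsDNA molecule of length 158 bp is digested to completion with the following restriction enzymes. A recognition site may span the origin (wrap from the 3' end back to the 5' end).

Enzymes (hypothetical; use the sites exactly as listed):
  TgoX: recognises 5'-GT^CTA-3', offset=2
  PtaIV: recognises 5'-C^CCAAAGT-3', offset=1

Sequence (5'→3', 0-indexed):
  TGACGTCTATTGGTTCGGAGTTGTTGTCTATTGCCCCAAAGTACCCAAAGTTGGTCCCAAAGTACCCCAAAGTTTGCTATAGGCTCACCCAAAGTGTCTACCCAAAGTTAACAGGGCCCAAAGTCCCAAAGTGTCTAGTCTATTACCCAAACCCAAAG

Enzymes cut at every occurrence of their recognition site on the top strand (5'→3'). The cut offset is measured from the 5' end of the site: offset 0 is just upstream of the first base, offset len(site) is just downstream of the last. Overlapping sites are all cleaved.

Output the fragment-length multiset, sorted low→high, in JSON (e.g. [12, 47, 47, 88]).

Site scan:
  TgoX (GTCTA, off=2): starts [4, 25, 95, 132, 137] → cuts [6, 27, 97, 134, 139]
  PtaIV (CCCAAAGT, off=1): starts [34, 43, 55, 65, 87, 100, 116, 124, 151] → cuts [35, 44, 56, 66, 88, 101, 117, 125, 152]

All cut coordinates (distinct, sorted): [6, 27, 35, 44, 56, 66, 88, 97, 101, 117, 125, 134, 139, 152]

Fragments:
  6→27: 21 bp
  27→35: 8 bp
  35→44: 9 bp
  44→56: 12 bp
  56→66: 10 bp
  66→88: 22 bp
  88→97: 9 bp
  97→101: 4 bp
  101→117: 16 bp
  117→125: 8 bp
  125→134: 9 bp
  134→139: 5 bp
  139→152: 13 bp
  152→6 (wrap): 158-152+6 = 12 bp

[4,5,8,8,9,9,9,10,12,12,13,16,21,22]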